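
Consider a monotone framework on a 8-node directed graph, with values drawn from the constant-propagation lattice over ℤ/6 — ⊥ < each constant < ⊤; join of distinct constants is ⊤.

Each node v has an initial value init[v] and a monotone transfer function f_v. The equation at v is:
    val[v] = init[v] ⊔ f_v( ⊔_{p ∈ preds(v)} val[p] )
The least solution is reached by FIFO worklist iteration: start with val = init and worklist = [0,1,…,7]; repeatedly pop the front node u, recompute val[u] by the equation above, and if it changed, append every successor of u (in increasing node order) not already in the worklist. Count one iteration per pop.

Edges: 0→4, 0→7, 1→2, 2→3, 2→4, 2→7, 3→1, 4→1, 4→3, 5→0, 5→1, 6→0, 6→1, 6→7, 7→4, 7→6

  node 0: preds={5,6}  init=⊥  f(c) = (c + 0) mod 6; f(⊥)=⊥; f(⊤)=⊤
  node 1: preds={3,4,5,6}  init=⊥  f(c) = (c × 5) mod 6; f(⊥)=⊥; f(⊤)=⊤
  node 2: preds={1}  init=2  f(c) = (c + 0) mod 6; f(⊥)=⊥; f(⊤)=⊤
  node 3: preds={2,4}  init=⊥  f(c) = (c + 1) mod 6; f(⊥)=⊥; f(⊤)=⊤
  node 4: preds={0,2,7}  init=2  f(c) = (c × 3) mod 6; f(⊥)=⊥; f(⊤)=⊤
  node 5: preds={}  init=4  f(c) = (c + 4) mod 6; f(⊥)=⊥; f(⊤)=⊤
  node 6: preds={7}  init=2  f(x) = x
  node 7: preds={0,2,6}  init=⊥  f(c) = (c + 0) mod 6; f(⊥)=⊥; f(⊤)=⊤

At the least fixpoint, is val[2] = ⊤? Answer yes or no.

yes

Worklist (15 pops):
  #1 pop 0: in=⊤ → ⊤ (was ⊥); enqueue []
  #2 pop 1: in=⊤ → ⊤ (was ⊥); enqueue []
  #3 pop 2: in=⊤ → ⊤ (was 2); enqueue []
  #4 pop 3: in=⊤ → ⊤ (was ⊥); enqueue [1]
  #5 pop 4: in=⊤ → ⊤ (was 2); enqueue [3]
  #6 pop 5: in=⊥ → 4 (no change)
  #7 pop 6: in=⊥ → 2 (no change)
  #8 pop 7: in=⊤ → ⊤ (was ⊥); enqueue [4,6]
  #9 pop 1: in=⊤ → ⊤ (no change)
  #10 pop 3: in=⊤ → ⊤ (no change)
  #11 pop 4: in=⊤ → ⊤ (no change)
  #12 pop 6: in=⊤ → ⊤ (was 2); enqueue [0,1,7]
  #13 pop 0: in=⊤ → ⊤ (no change)
  #14 pop 1: in=⊤ → ⊤ (no change)
  #15 pop 7: in=⊤ → ⊤ (no change)

Fixpoint:
  val[0] = ⊤
  val[1] = ⊤
  val[2] = ⊤
  val[3] = ⊤
  val[4] = ⊤
  val[5] = 4
  val[6] = ⊤
  val[7] = ⊤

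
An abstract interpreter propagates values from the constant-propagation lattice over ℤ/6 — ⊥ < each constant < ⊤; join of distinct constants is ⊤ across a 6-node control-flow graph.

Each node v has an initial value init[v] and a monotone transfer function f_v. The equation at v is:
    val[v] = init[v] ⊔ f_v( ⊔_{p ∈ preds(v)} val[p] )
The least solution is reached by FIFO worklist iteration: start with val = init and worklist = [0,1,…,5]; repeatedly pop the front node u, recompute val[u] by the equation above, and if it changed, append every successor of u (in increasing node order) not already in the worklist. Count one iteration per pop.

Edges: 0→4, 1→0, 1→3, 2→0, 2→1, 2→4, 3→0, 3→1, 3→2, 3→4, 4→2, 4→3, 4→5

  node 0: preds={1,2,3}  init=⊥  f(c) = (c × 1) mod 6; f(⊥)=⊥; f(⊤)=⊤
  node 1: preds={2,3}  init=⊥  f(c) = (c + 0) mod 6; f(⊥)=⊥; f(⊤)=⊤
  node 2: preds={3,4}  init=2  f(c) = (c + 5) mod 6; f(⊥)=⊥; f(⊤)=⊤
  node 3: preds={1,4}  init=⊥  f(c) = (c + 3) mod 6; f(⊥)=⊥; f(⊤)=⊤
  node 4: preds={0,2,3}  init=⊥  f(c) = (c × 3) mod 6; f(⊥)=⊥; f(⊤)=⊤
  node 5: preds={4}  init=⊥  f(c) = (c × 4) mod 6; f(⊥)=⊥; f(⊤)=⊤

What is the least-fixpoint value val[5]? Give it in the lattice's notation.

⊤

Trace (14 dequeues):
  [1] u=0 | in 2 | out 2 | prev ⊥ | push {}
  [2] u=1 | in 2 | out 2 | prev ⊥ | push {0}
  [3] u=2 | in ⊥ | out 2 | ==
  [4] u=3 | in 2 | out 5 | prev ⊥ | push {1,2}
  [5] u=4 | in ⊤ | out ⊤ | prev ⊥ | push {3}
  [6] u=5 | in ⊤ | out ⊤ | prev ⊥ | push {}
  [7] u=0 | in ⊤ | out ⊤ | prev 2 | push {4}
  [8] u=1 | in ⊤ | out ⊤ | prev 2 | push {0}
  [9] u=2 | in ⊤ | out ⊤ | prev 2 | push {1}
  [10] u=3 | in ⊤ | out ⊤ | prev 5 | push {2}
  [11] u=4 | in ⊤ | out ⊤ | ==
  [12] u=0 | in ⊤ | out ⊤ | ==
  [13] u=1 | in ⊤ | out ⊤ | ==
  [14] u=2 | in ⊤ | out ⊤ | ==

Converged values:
  [0] ⊤
  [1] ⊤
  [2] ⊤
  [3] ⊤
  [4] ⊤
  [5] ⊤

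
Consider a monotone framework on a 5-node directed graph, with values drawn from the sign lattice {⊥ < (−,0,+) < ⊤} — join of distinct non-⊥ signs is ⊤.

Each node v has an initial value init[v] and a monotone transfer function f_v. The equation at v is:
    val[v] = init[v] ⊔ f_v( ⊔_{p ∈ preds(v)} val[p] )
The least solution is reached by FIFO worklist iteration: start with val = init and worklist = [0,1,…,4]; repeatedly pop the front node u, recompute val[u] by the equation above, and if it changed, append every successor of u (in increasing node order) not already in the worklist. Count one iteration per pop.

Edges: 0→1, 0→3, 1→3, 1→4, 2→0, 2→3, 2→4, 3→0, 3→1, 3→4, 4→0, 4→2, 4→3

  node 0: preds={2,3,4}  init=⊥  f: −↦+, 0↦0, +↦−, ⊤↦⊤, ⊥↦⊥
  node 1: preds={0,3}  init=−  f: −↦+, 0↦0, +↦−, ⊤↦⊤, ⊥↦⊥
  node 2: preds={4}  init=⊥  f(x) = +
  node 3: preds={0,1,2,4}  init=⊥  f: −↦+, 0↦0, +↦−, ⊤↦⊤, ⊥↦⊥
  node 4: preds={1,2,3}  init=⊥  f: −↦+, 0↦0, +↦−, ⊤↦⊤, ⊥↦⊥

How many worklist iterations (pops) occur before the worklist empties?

10

Worklist (10 pops):
  #1 pop 0: in=⊥ → ⊥ (no change)
  #2 pop 1: in=⊥ → − (no change)
  #3 pop 2: in=⊥ → + (was ⊥); enqueue [0]
  #4 pop 3: in=⊤ → ⊤ (was ⊥); enqueue [1]
  #5 pop 4: in=⊤ → ⊤ (was ⊥); enqueue [2,3]
  #6 pop 0: in=⊤ → ⊤ (was ⊥); enqueue []
  #7 pop 1: in=⊤ → ⊤ (was −); enqueue [4]
  #8 pop 2: in=⊤ → + (no change)
  #9 pop 3: in=⊤ → ⊤ (no change)
  #10 pop 4: in=⊤ → ⊤ (no change)

Fixpoint:
  val[0] = ⊤
  val[1] = ⊤
  val[2] = +
  val[3] = ⊤
  val[4] = ⊤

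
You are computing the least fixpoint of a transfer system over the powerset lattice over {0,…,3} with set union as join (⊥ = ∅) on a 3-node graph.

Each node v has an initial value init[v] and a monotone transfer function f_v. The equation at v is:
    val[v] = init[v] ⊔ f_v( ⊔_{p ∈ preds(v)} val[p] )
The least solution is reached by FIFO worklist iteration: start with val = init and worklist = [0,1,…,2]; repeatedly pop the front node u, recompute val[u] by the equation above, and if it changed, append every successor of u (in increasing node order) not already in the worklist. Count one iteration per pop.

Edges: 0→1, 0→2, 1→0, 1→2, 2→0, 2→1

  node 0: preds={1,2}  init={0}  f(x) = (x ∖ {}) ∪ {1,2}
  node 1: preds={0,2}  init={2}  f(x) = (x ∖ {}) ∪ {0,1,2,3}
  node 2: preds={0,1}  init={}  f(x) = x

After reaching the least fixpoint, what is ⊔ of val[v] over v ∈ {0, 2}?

Iteration log — 6 steps:
  step 1. node 0  ⊔preds={2}  new={0,1,2}  old={0}  +wl: 
  step 2. node 1  ⊔preds={0,1,2}  new={0,1,2,3}  old={2}  +wl: 0
  step 3. node 2  ⊔preds={0,1,2,3}  new={0,1,2,3}  old={}  +wl: 1
  step 4. node 0  ⊔preds={0,1,2,3}  new={0,1,2,3}  old={0,1,2}  +wl: 2
  step 5. node 1  ⊔preds={0,1,2,3}  new={0,1,2,3}  stable
  step 6. node 2  ⊔preds={0,1,2,3}  new={0,1,2,3}  stable

Least fixpoint reached:
  node 0: {0,1,2,3}
  node 1: {0,1,2,3}
  node 2: {0,1,2,3}

{0,1,2,3}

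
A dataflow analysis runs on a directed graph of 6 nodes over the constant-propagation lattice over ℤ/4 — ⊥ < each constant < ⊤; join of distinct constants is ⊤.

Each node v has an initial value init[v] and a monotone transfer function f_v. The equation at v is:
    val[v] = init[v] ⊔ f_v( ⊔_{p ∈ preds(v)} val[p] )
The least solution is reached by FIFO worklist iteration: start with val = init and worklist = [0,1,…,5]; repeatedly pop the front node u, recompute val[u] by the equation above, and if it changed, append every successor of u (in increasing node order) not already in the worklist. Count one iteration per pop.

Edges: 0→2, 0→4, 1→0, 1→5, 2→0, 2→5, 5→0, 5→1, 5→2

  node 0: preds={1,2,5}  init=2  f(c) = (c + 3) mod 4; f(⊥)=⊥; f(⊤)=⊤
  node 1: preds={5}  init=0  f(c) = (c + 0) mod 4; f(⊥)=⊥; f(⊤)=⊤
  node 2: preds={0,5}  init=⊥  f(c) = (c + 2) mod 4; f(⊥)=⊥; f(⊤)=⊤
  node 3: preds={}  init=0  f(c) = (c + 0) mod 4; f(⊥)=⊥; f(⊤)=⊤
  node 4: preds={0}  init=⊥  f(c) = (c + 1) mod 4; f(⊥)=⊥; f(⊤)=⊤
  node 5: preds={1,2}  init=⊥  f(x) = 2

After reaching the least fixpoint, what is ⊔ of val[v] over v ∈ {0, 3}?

⊤

Worklist (11 pops):
  #1 pop 0: in=0 → ⊤ (was 2); enqueue []
  #2 pop 1: in=⊥ → 0 (no change)
  #3 pop 2: in=⊤ → ⊤ (was ⊥); enqueue [0]
  #4 pop 3: in=⊥ → 0 (no change)
  #5 pop 4: in=⊤ → ⊤ (was ⊥); enqueue []
  #6 pop 5: in=⊤ → 2 (was ⊥); enqueue [1,2]
  #7 pop 0: in=⊤ → ⊤ (no change)
  #8 pop 1: in=2 → ⊤ (was 0); enqueue [0,5]
  #9 pop 2: in=⊤ → ⊤ (no change)
  #10 pop 0: in=⊤ → ⊤ (no change)
  #11 pop 5: in=⊤ → 2 (no change)

Fixpoint:
  val[0] = ⊤
  val[1] = ⊤
  val[2] = ⊤
  val[3] = 0
  val[4] = ⊤
  val[5] = 2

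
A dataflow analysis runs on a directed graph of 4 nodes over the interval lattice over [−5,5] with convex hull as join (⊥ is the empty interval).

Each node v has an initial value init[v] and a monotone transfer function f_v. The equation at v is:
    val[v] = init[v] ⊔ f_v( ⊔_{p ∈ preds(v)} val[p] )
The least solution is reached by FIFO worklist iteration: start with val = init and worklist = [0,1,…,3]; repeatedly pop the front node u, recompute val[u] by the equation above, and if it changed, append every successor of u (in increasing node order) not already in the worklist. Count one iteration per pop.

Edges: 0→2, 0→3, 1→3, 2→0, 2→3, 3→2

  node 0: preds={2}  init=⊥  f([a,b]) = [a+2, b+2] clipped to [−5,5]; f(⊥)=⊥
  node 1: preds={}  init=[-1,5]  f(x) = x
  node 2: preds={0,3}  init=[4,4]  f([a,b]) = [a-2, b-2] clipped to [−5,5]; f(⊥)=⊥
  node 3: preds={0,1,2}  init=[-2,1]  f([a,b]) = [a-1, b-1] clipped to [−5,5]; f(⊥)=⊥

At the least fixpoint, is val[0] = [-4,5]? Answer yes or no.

no

Worklist (10 pops):
  #1 pop 0: in=[4,4] → [5,5] (was ⊥); enqueue []
  #2 pop 1: in=⊥ → [-1,5] (no change)
  #3 pop 2: in=[-2,5] → [-4,4] (was [4,4]); enqueue [0]
  #4 pop 3: in=[-4,5] → [-5,4] (was [-2,1]); enqueue [2]
  #5 pop 0: in=[-4,4] → [-2,5] (was [5,5]); enqueue [3]
  #6 pop 2: in=[-5,5] → [-5,4] (was [-4,4]); enqueue [0]
  #7 pop 3: in=[-5,5] → [-5,4] (no change)
  #8 pop 0: in=[-5,4] → [-3,5] (was [-2,5]); enqueue [2,3]
  #9 pop 2: in=[-5,5] → [-5,4] (no change)
  #10 pop 3: in=[-5,5] → [-5,4] (no change)

Fixpoint:
  val[0] = [-3,5]
  val[1] = [-1,5]
  val[2] = [-5,4]
  val[3] = [-5,4]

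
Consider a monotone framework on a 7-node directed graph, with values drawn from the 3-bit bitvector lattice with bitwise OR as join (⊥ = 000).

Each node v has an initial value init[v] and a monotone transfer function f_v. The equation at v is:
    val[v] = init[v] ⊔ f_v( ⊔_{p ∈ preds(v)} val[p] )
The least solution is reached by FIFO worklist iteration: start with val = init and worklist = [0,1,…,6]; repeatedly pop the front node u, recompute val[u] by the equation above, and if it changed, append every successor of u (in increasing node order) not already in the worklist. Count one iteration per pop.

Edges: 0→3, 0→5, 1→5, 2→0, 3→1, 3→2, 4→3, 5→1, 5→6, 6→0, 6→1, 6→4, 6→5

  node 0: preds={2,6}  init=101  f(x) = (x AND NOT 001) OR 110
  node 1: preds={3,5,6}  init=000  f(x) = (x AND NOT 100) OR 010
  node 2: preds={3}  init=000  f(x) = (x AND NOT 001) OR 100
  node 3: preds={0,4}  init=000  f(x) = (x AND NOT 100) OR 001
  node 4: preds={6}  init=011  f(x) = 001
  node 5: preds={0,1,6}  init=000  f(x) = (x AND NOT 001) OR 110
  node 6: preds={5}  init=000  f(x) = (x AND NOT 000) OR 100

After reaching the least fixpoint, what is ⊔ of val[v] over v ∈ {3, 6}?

Worklist (13 pops):
  #1 pop 0: in=000 → 111 (was 101); enqueue []
  #2 pop 1: in=000 → 010 (was 000); enqueue []
  #3 pop 2: in=000 → 100 (was 000); enqueue [0]
  #4 pop 3: in=111 → 011 (was 000); enqueue [1,2]
  #5 pop 4: in=000 → 011 (no change)
  #6 pop 5: in=111 → 110 (was 000); enqueue []
  #7 pop 6: in=110 → 110 (was 000); enqueue [4,5]
  #8 pop 0: in=110 → 111 (no change)
  #9 pop 1: in=111 → 011 (was 010); enqueue []
  #10 pop 2: in=011 → 110 (was 100); enqueue [0]
  #11 pop 4: in=110 → 011 (no change)
  #12 pop 5: in=111 → 110 (no change)
  #13 pop 0: in=110 → 111 (no change)

Fixpoint:
  val[0] = 111
  val[1] = 011
  val[2] = 110
  val[3] = 011
  val[4] = 011
  val[5] = 110
  val[6] = 110

111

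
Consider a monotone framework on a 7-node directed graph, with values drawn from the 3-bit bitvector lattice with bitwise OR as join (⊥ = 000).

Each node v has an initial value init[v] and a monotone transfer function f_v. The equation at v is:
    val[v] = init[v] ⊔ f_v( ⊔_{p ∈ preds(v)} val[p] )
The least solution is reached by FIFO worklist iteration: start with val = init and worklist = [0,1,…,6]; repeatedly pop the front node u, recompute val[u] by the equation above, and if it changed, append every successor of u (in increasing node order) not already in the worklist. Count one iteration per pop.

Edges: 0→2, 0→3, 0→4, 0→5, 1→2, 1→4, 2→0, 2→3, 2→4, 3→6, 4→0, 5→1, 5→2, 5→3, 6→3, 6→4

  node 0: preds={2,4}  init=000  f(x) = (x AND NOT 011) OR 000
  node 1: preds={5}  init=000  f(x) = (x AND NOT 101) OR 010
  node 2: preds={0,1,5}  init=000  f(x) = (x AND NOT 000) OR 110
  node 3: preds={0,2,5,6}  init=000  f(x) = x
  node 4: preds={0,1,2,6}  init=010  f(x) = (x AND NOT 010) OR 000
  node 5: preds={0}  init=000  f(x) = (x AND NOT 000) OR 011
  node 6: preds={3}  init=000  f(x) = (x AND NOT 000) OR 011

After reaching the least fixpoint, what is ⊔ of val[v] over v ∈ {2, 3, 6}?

111

Worklist (18 pops):
  #1 pop 0: in=010 → 000 (no change)
  #2 pop 1: in=000 → 010 (was 000); enqueue []
  #3 pop 2: in=010 → 110 (was 000); enqueue [0]
  #4 pop 3: in=110 → 110 (was 000); enqueue []
  #5 pop 4: in=110 → 110 (was 010); enqueue []
  #6 pop 5: in=000 → 011 (was 000); enqueue [1,2,3]
  #7 pop 6: in=110 → 111 (was 000); enqueue [4]
  #8 pop 0: in=110 → 100 (was 000); enqueue [5]
  #9 pop 1: in=011 → 010 (no change)
  #10 pop 2: in=111 → 111 (was 110); enqueue [0]
  #11 pop 3: in=111 → 111 (was 110); enqueue [6]
  #12 pop 4: in=111 → 111 (was 110); enqueue []
  #13 pop 5: in=100 → 111 (was 011); enqueue [1,2,3]
  #14 pop 0: in=111 → 100 (no change)
  #15 pop 6: in=111 → 111 (no change)
  #16 pop 1: in=111 → 010 (no change)
  #17 pop 2: in=111 → 111 (no change)
  #18 pop 3: in=111 → 111 (no change)

Fixpoint:
  val[0] = 100
  val[1] = 010
  val[2] = 111
  val[3] = 111
  val[4] = 111
  val[5] = 111
  val[6] = 111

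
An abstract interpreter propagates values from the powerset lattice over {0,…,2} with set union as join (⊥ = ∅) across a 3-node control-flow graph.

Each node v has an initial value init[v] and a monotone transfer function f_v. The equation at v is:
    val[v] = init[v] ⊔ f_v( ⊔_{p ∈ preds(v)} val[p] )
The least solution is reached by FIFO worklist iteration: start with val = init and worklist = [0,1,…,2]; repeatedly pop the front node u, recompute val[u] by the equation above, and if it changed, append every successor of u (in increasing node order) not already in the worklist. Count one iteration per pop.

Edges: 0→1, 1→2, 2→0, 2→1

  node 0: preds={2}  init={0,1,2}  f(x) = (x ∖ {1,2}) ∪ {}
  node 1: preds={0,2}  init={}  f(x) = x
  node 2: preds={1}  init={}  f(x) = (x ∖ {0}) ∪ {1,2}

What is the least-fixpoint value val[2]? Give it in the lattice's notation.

{1,2}

Iteration log — 5 steps:
  step 1. node 0  ⊔preds={}  new={0,1,2}  stable
  step 2. node 1  ⊔preds={0,1,2}  new={0,1,2}  old={}  +wl: 
  step 3. node 2  ⊔preds={0,1,2}  new={1,2}  old={}  +wl: 0,1
  step 4. node 0  ⊔preds={1,2}  new={0,1,2}  stable
  step 5. node 1  ⊔preds={0,1,2}  new={0,1,2}  stable

Least fixpoint reached:
  node 0: {0,1,2}
  node 1: {0,1,2}
  node 2: {1,2}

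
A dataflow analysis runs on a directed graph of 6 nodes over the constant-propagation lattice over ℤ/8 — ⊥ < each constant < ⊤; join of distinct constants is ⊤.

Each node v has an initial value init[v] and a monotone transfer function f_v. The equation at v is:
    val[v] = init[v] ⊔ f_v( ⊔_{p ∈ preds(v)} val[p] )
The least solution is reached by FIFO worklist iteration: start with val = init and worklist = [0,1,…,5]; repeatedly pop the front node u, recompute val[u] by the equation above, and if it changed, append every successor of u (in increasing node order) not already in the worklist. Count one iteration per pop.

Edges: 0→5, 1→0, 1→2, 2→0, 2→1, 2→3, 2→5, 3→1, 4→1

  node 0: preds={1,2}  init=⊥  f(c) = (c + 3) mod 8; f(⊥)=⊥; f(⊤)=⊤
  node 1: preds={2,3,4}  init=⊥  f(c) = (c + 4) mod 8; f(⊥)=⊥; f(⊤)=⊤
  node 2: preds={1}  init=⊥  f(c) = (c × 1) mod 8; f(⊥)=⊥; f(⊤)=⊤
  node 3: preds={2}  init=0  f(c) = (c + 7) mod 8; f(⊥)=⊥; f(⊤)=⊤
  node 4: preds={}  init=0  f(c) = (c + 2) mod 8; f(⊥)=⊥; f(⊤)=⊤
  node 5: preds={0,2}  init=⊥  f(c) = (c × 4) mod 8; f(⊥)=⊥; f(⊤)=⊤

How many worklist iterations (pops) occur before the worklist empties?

Iteration log — 15 steps:
  step 1. node 0  ⊔preds=⊥  new=⊥  stable
  step 2. node 1  ⊔preds=0  new=4  old=⊥  +wl: 0
  step 3. node 2  ⊔preds=4  new=4  old=⊥  +wl: 1
  step 4. node 3  ⊔preds=4  new=⊤  old=0  +wl: 
  step 5. node 4  ⊔preds=⊥  new=0  stable
  step 6. node 5  ⊔preds=4  new=0  old=⊥  +wl: 
  step 7. node 0  ⊔preds=4  new=7  old=⊥  +wl: 5
  step 8. node 1  ⊔preds=⊤  new=⊤  old=4  +wl: 0,2
  step 9. node 5  ⊔preds=⊤  new=⊤  old=0  +wl: 
  step 10. node 0  ⊔preds=⊤  new=⊤  old=7  +wl: 5
  step 11. node 2  ⊔preds=⊤  new=⊤  old=4  +wl: 0,1,3
  step 12. node 5  ⊔preds=⊤  new=⊤  stable
  step 13. node 0  ⊔preds=⊤  new=⊤  stable
  step 14. node 1  ⊔preds=⊤  new=⊤  stable
  step 15. node 3  ⊔preds=⊤  new=⊤  stable

Least fixpoint reached:
  node 0: ⊤
  node 1: ⊤
  node 2: ⊤
  node 3: ⊤
  node 4: 0
  node 5: ⊤

15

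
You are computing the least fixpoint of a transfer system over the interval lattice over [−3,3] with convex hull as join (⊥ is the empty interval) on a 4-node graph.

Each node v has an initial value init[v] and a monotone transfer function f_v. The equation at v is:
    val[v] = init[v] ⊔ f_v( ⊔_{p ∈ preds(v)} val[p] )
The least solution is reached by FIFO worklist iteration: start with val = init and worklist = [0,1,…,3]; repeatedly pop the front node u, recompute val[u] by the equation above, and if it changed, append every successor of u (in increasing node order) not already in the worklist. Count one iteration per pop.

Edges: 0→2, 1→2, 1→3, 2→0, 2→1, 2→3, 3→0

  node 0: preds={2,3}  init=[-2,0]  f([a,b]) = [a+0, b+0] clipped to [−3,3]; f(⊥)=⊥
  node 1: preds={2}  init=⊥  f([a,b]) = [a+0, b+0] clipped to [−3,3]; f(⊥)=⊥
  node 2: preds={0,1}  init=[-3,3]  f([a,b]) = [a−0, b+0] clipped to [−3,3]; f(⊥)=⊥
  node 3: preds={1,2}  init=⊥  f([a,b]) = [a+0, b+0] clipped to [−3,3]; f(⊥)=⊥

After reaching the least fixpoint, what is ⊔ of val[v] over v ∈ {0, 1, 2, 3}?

[-3,3]

Worklist (5 pops):
  #1 pop 0: in=[-3,3] → [-3,3] (was [-2,0]); enqueue []
  #2 pop 1: in=[-3,3] → [-3,3] (was ⊥); enqueue []
  #3 pop 2: in=[-3,3] → [-3,3] (no change)
  #4 pop 3: in=[-3,3] → [-3,3] (was ⊥); enqueue [0]
  #5 pop 0: in=[-3,3] → [-3,3] (no change)

Fixpoint:
  val[0] = [-3,3]
  val[1] = [-3,3]
  val[2] = [-3,3]
  val[3] = [-3,3]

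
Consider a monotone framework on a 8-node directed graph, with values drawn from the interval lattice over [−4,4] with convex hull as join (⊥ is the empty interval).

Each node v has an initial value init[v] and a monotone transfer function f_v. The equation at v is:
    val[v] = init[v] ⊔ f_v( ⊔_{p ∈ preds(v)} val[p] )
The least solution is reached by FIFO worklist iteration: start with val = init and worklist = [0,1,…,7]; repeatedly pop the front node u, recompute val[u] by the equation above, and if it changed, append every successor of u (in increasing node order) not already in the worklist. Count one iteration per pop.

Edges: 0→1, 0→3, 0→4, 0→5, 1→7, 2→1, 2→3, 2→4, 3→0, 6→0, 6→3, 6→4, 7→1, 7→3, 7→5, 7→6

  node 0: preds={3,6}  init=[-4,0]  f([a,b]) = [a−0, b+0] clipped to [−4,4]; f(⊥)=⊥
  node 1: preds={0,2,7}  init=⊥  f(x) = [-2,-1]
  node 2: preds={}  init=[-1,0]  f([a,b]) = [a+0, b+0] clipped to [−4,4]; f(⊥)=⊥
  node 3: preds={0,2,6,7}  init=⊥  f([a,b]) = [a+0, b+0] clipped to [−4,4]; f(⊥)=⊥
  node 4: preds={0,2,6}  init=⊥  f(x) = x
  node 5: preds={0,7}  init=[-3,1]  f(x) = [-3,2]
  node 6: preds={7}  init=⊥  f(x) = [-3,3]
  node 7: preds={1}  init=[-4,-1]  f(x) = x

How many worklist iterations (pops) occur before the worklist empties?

14

Iteration log — 14 steps:
  step 1. node 0  ⊔preds=⊥  new=[-4,0]  stable
  step 2. node 1  ⊔preds=[-4,0]  new=[-2,-1]  old=⊥  +wl: 
  step 3. node 2  ⊔preds=⊥  new=[-1,0]  stable
  step 4. node 3  ⊔preds=[-4,0]  new=[-4,0]  old=⊥  +wl: 0
  step 5. node 4  ⊔preds=[-4,0]  new=[-4,0]  old=⊥  +wl: 
  step 6. node 5  ⊔preds=[-4,0]  new=[-3,2]  old=[-3,1]  +wl: 
  step 7. node 6  ⊔preds=[-4,-1]  new=[-3,3]  old=⊥  +wl: 3,4
  step 8. node 7  ⊔preds=[-2,-1]  new=[-4,-1]  stable
  step 9. node 0  ⊔preds=[-4,3]  new=[-4,3]  old=[-4,0]  +wl: 1,5
  step 10. node 3  ⊔preds=[-4,3]  new=[-4,3]  old=[-4,0]  +wl: 0
  step 11. node 4  ⊔preds=[-4,3]  new=[-4,3]  old=[-4,0]  +wl: 
  step 12. node 1  ⊔preds=[-4,3]  new=[-2,-1]  stable
  step 13. node 5  ⊔preds=[-4,3]  new=[-3,2]  stable
  step 14. node 0  ⊔preds=[-4,3]  new=[-4,3]  stable

Least fixpoint reached:
  node 0: [-4,3]
  node 1: [-2,-1]
  node 2: [-1,0]
  node 3: [-4,3]
  node 4: [-4,3]
  node 5: [-3,2]
  node 6: [-3,3]
  node 7: [-4,-1]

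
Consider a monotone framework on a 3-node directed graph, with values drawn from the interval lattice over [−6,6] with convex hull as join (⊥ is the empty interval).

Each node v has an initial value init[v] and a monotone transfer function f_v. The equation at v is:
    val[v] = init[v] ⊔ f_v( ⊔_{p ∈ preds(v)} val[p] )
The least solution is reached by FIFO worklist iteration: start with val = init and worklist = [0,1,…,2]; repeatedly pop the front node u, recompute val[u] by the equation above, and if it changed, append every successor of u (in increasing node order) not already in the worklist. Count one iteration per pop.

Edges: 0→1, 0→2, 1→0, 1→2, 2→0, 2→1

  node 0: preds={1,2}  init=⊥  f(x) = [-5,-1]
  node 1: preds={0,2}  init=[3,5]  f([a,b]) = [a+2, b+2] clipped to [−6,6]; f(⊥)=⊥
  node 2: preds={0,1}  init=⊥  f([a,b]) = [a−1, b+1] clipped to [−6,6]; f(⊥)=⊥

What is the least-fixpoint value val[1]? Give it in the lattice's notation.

Iteration log — 7 steps:
  step 1. node 0  ⊔preds=[3,5]  new=[-5,-1]  old=⊥  +wl: 
  step 2. node 1  ⊔preds=[-5,-1]  new=[-3,5]  old=[3,5]  +wl: 0
  step 3. node 2  ⊔preds=[-5,5]  new=[-6,6]  old=⊥  +wl: 1
  step 4. node 0  ⊔preds=[-6,6]  new=[-5,-1]  stable
  step 5. node 1  ⊔preds=[-6,6]  new=[-4,6]  old=[-3,5]  +wl: 0,2
  step 6. node 0  ⊔preds=[-6,6]  new=[-5,-1]  stable
  step 7. node 2  ⊔preds=[-5,6]  new=[-6,6]  stable

Least fixpoint reached:
  node 0: [-5,-1]
  node 1: [-4,6]
  node 2: [-6,6]

[-4,6]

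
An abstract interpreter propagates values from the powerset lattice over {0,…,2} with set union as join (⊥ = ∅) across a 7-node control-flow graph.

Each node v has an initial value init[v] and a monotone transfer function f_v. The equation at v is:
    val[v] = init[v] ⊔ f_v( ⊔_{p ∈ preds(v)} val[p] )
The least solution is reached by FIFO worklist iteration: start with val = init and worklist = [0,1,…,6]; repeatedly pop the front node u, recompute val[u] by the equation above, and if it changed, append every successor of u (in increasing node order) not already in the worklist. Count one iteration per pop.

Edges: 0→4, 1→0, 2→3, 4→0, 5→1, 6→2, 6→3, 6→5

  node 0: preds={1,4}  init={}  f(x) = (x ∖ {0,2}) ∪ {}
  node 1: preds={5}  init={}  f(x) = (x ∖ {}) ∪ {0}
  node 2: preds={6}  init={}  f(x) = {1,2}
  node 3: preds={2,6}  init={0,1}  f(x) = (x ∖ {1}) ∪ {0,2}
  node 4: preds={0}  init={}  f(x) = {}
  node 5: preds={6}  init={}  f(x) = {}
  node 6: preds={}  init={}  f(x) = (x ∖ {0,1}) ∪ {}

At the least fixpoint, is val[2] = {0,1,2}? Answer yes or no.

no

Trace (8 dequeues):
  [1] u=0 | in {} | out {} | ==
  [2] u=1 | in {} | out {0} | prev {} | push {0}
  [3] u=2 | in {} | out {1,2} | prev {} | push {}
  [4] u=3 | in {1,2} | out {0,1,2} | prev {0,1} | push {}
  [5] u=4 | in {} | out {} | ==
  [6] u=5 | in {} | out {} | ==
  [7] u=6 | in {} | out {} | ==
  [8] u=0 | in {0} | out {} | ==

Converged values:
  [0] {}
  [1] {0}
  [2] {1,2}
  [3] {0,1,2}
  [4] {}
  [5] {}
  [6] {}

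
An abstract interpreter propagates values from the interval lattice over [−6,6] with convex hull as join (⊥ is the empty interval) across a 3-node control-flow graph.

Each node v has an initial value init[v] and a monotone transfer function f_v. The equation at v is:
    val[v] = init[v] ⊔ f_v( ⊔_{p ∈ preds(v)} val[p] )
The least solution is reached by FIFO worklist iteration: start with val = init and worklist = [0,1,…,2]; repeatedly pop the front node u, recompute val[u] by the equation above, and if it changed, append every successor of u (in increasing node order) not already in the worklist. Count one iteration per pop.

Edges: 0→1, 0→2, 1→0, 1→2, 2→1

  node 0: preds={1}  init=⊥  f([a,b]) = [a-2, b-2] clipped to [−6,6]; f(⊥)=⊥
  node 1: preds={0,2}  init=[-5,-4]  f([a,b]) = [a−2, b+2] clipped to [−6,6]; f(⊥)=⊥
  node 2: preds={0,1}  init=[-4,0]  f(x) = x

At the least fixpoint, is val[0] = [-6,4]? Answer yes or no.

Iteration log — 12 steps:
  step 1. node 0  ⊔preds=[-5,-4]  new=[-6,-6]  old=⊥  +wl: 
  step 2. node 1  ⊔preds=[-6,0]  new=[-6,2]  old=[-5,-4]  +wl: 0
  step 3. node 2  ⊔preds=[-6,2]  new=[-6,2]  old=[-4,0]  +wl: 1
  step 4. node 0  ⊔preds=[-6,2]  new=[-6,0]  old=[-6,-6]  +wl: 2
  step 5. node 1  ⊔preds=[-6,2]  new=[-6,4]  old=[-6,2]  +wl: 0
  step 6. node 2  ⊔preds=[-6,4]  new=[-6,4]  old=[-6,2]  +wl: 1
  step 7. node 0  ⊔preds=[-6,4]  new=[-6,2]  old=[-6,0]  +wl: 2
  step 8. node 1  ⊔preds=[-6,4]  new=[-6,6]  old=[-6,4]  +wl: 0
  step 9. node 2  ⊔preds=[-6,6]  new=[-6,6]  old=[-6,4]  +wl: 1
  step 10. node 0  ⊔preds=[-6,6]  new=[-6,4]  old=[-6,2]  +wl: 2
  step 11. node 1  ⊔preds=[-6,6]  new=[-6,6]  stable
  step 12. node 2  ⊔preds=[-6,6]  new=[-6,6]  stable

Least fixpoint reached:
  node 0: [-6,4]
  node 1: [-6,6]
  node 2: [-6,6]

yes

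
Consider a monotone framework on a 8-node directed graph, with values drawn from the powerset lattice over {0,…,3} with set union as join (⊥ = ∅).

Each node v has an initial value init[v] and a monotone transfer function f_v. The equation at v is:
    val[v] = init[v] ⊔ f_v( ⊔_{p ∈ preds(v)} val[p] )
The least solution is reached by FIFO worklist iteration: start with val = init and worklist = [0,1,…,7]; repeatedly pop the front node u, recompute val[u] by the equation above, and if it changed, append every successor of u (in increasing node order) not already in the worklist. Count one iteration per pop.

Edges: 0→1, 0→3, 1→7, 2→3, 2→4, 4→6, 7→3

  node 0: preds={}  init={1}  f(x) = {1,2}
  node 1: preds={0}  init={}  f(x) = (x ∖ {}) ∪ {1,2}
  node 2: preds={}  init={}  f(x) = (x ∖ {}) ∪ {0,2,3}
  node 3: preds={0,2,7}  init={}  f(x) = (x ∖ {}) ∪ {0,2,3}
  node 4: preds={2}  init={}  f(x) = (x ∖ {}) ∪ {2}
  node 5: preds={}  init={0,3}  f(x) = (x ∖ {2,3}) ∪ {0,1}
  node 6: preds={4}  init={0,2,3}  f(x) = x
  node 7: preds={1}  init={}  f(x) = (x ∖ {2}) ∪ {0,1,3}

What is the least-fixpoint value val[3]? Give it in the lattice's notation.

{0,1,2,3}

Iteration log — 9 steps:
  step 1. node 0  ⊔preds={}  new={1,2}  old={1}  +wl: 
  step 2. node 1  ⊔preds={1,2}  new={1,2}  old={}  +wl: 
  step 3. node 2  ⊔preds={}  new={0,2,3}  old={}  +wl: 
  step 4. node 3  ⊔preds={0,1,2,3}  new={0,1,2,3}  old={}  +wl: 
  step 5. node 4  ⊔preds={0,2,3}  new={0,2,3}  old={}  +wl: 
  step 6. node 5  ⊔preds={}  new={0,1,3}  old={0,3}  +wl: 
  step 7. node 6  ⊔preds={0,2,3}  new={0,2,3}  stable
  step 8. node 7  ⊔preds={1,2}  new={0,1,3}  old={}  +wl: 3
  step 9. node 3  ⊔preds={0,1,2,3}  new={0,1,2,3}  stable

Least fixpoint reached:
  node 0: {1,2}
  node 1: {1,2}
  node 2: {0,2,3}
  node 3: {0,1,2,3}
  node 4: {0,2,3}
  node 5: {0,1,3}
  node 6: {0,2,3}
  node 7: {0,1,3}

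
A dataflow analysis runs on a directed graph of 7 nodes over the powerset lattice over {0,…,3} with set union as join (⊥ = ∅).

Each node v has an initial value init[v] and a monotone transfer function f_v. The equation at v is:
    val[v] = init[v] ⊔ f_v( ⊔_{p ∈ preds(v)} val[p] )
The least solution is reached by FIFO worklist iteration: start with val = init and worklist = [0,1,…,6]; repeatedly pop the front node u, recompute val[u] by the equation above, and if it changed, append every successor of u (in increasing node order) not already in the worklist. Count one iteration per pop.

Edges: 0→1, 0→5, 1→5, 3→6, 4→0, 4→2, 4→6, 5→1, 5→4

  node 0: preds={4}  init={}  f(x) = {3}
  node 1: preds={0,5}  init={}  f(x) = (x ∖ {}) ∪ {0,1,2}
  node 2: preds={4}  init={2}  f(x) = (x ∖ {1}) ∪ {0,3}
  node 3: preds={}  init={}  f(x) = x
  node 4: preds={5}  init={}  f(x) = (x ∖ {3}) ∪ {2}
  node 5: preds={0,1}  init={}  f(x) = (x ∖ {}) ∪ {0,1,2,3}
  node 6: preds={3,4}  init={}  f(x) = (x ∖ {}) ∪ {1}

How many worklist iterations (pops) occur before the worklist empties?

Iteration log — 14 steps:
  step 1. node 0  ⊔preds={}  new={3}  old={}  +wl: 
  step 2. node 1  ⊔preds={3}  new={0,1,2,3}  old={}  +wl: 
  step 3. node 2  ⊔preds={}  new={0,2,3}  old={2}  +wl: 
  step 4. node 3  ⊔preds={}  new={}  stable
  step 5. node 4  ⊔preds={}  new={2}  old={}  +wl: 0,2
  step 6. node 5  ⊔preds={0,1,2,3}  new={0,1,2,3}  old={}  +wl: 1,4
  step 7. node 6  ⊔preds={2}  new={1,2}  old={}  +wl: 
  step 8. node 0  ⊔preds={2}  new={3}  stable
  step 9. node 2  ⊔preds={2}  new={0,2,3}  stable
  step 10. node 1  ⊔preds={0,1,2,3}  new={0,1,2,3}  stable
  step 11. node 4  ⊔preds={0,1,2,3}  new={0,1,2}  old={2}  +wl: 0,2,6
  step 12. node 0  ⊔preds={0,1,2}  new={3}  stable
  step 13. node 2  ⊔preds={0,1,2}  new={0,2,3}  stable
  step 14. node 6  ⊔preds={0,1,2}  new={0,1,2}  old={1,2}  +wl: 

Least fixpoint reached:
  node 0: {3}
  node 1: {0,1,2,3}
  node 2: {0,2,3}
  node 3: {}
  node 4: {0,1,2}
  node 5: {0,1,2,3}
  node 6: {0,1,2}

14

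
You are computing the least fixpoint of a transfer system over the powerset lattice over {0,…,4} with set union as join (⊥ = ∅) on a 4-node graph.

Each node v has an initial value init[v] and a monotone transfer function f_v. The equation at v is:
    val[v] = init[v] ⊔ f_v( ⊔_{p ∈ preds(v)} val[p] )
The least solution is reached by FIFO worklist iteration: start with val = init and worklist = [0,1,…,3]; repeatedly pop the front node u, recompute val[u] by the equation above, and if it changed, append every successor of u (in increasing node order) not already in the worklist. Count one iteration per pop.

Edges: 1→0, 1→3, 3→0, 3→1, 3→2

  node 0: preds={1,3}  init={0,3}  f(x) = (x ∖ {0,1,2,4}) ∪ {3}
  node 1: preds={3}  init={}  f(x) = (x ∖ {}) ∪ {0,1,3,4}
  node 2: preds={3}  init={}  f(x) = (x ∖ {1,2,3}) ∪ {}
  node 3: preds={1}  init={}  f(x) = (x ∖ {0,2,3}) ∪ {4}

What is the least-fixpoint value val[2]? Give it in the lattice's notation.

{4}

Iteration log — 7 steps:
  step 1. node 0  ⊔preds={}  new={0,3}  stable
  step 2. node 1  ⊔preds={}  new={0,1,3,4}  old={}  +wl: 0
  step 3. node 2  ⊔preds={}  new={}  stable
  step 4. node 3  ⊔preds={0,1,3,4}  new={1,4}  old={}  +wl: 1,2
  step 5. node 0  ⊔preds={0,1,3,4}  new={0,3}  stable
  step 6. node 1  ⊔preds={1,4}  new={0,1,3,4}  stable
  step 7. node 2  ⊔preds={1,4}  new={4}  old={}  +wl: 

Least fixpoint reached:
  node 0: {0,3}
  node 1: {0,1,3,4}
  node 2: {4}
  node 3: {1,4}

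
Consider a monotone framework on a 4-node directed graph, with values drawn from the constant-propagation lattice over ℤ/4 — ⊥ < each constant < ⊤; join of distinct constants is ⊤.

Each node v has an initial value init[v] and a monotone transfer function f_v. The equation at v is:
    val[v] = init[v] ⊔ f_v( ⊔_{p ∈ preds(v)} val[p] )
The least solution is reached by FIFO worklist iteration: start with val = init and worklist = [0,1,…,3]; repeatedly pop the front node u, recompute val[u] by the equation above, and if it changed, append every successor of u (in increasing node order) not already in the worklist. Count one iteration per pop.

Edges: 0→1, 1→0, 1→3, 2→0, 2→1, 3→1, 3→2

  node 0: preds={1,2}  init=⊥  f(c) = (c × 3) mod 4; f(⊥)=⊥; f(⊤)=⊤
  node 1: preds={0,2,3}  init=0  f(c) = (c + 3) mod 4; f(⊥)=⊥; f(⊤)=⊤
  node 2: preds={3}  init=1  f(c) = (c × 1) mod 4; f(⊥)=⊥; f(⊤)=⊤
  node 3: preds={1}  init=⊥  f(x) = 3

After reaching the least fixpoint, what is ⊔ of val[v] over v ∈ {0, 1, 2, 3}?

⊤

Iteration log — 9 steps:
  step 1. node 0  ⊔preds=⊤  new=⊤  old=⊥  +wl: 
  step 2. node 1  ⊔preds=⊤  new=⊤  old=0  +wl: 0
  step 3. node 2  ⊔preds=⊥  new=1  stable
  step 4. node 3  ⊔preds=⊤  new=3  old=⊥  +wl: 1,2
  step 5. node 0  ⊔preds=⊤  new=⊤  stable
  step 6. node 1  ⊔preds=⊤  new=⊤  stable
  step 7. node 2  ⊔preds=3  new=⊤  old=1  +wl: 0,1
  step 8. node 0  ⊔preds=⊤  new=⊤  stable
  step 9. node 1  ⊔preds=⊤  new=⊤  stable

Least fixpoint reached:
  node 0: ⊤
  node 1: ⊤
  node 2: ⊤
  node 3: 3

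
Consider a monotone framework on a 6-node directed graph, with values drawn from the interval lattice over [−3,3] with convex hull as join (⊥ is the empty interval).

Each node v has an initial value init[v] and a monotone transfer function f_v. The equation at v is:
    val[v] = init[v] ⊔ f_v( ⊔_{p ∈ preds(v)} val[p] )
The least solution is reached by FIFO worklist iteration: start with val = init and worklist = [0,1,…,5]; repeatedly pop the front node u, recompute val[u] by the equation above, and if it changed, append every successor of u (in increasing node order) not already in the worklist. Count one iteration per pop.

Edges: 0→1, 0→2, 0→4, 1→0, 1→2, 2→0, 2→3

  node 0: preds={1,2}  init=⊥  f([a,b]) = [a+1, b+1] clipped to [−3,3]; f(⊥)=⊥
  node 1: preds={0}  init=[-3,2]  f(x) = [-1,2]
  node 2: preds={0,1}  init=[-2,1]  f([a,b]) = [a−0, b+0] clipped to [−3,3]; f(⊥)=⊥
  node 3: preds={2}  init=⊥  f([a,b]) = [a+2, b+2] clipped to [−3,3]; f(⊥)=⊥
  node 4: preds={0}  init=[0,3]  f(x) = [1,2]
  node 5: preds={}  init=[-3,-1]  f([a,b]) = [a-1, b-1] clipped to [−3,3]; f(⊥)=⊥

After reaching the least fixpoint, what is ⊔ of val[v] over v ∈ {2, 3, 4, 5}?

[-3,3]

Trace (7 dequeues):
  [1] u=0 | in [-3,2] | out [-2,3] | prev ⊥ | push {}
  [2] u=1 | in [-2,3] | out [-3,2] | ==
  [3] u=2 | in [-3,3] | out [-3,3] | prev [-2,1] | push {0}
  [4] u=3 | in [-3,3] | out [-1,3] | prev ⊥ | push {}
  [5] u=4 | in [-2,3] | out [0,3] | ==
  [6] u=5 | in ⊥ | out [-3,-1] | ==
  [7] u=0 | in [-3,3] | out [-2,3] | ==

Converged values:
  [0] [-2,3]
  [1] [-3,2]
  [2] [-3,3]
  [3] [-1,3]
  [4] [0,3]
  [5] [-3,-1]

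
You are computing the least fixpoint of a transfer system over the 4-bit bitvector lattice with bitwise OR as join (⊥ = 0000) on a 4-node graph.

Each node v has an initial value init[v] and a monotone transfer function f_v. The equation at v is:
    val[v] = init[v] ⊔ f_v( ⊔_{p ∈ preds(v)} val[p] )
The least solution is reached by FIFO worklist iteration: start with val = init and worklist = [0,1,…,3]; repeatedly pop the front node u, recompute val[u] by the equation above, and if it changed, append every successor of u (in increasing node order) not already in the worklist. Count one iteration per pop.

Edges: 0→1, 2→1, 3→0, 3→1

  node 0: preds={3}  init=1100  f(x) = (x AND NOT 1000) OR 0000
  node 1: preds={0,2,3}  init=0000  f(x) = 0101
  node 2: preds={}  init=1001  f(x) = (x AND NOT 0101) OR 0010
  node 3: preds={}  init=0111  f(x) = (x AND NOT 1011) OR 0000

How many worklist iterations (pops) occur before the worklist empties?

Iteration log — 5 steps:
  step 1. node 0  ⊔preds=0111  new=1111  old=1100  +wl: 
  step 2. node 1  ⊔preds=1111  new=0101  old=0000  +wl: 
  step 3. node 2  ⊔preds=0000  new=1011  old=1001  +wl: 1
  step 4. node 3  ⊔preds=0000  new=0111  stable
  step 5. node 1  ⊔preds=1111  new=0101  stable

Least fixpoint reached:
  node 0: 1111
  node 1: 0101
  node 2: 1011
  node 3: 0111

5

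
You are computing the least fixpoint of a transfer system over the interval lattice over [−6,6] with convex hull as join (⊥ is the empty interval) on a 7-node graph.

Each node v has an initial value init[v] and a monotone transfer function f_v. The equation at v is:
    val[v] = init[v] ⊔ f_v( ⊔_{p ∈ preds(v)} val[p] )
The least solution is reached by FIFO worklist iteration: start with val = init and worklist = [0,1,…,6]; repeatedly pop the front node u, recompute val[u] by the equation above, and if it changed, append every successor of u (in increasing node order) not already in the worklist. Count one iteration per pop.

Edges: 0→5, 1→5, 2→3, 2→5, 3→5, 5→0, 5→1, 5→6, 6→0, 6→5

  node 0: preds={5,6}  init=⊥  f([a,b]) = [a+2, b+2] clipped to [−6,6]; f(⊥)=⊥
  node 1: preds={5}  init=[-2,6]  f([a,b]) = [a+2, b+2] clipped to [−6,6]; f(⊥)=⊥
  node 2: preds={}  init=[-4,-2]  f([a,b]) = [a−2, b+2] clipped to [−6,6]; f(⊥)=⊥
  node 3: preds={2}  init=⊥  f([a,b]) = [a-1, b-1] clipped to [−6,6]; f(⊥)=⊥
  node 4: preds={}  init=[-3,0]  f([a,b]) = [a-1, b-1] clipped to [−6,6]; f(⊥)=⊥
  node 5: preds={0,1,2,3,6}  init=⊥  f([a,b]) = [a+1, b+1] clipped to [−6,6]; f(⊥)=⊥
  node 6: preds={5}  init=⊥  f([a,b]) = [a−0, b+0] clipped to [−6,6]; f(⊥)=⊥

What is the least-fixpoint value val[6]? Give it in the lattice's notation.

[-4,6]

Trace (10 dequeues):
  [1] u=0 | in ⊥ | out ⊥ | ==
  [2] u=1 | in ⊥ | out [-2,6] | ==
  [3] u=2 | in ⊥ | out [-4,-2] | ==
  [4] u=3 | in [-4,-2] | out [-5,-3] | prev ⊥ | push {}
  [5] u=4 | in ⊥ | out [-3,0] | ==
  [6] u=5 | in [-5,6] | out [-4,6] | prev ⊥ | push {0,1}
  [7] u=6 | in [-4,6] | out [-4,6] | prev ⊥ | push {5}
  [8] u=0 | in [-4,6] | out [-2,6] | prev ⊥ | push {}
  [9] u=1 | in [-4,6] | out [-2,6] | ==
  [10] u=5 | in [-5,6] | out [-4,6] | ==

Converged values:
  [0] [-2,6]
  [1] [-2,6]
  [2] [-4,-2]
  [3] [-5,-3]
  [4] [-3,0]
  [5] [-4,6]
  [6] [-4,6]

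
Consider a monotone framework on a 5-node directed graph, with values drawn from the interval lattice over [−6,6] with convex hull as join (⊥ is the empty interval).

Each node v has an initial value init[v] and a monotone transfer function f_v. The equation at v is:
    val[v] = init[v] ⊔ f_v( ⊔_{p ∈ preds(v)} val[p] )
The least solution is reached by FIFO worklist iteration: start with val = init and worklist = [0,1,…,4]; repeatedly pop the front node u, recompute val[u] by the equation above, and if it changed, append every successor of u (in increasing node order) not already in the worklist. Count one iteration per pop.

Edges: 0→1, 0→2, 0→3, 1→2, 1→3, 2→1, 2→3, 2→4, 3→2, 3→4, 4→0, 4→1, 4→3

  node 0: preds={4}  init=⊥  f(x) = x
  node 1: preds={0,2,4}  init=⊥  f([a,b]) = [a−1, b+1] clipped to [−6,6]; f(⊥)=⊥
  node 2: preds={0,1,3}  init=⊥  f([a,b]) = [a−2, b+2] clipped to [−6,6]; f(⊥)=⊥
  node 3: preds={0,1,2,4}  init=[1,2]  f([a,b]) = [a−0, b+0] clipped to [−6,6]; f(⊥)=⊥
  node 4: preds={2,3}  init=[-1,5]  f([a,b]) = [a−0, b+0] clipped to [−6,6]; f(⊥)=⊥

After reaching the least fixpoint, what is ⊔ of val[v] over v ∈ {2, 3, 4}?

Trace (17 dequeues):
  [1] u=0 | in [-1,5] | out [-1,5] | prev ⊥ | push {}
  [2] u=1 | in [-1,5] | out [-2,6] | prev ⊥ | push {}
  [3] u=2 | in [-2,6] | out [-4,6] | prev ⊥ | push {1}
  [4] u=3 | in [-4,6] | out [-4,6] | prev [1,2] | push {2}
  [5] u=4 | in [-4,6] | out [-4,6] | prev [-1,5] | push {0,3}
  [6] u=1 | in [-4,6] | out [-5,6] | prev [-2,6] | push {}
  [7] u=2 | in [-5,6] | out [-6,6] | prev [-4,6] | push {1,4}
  [8] u=0 | in [-4,6] | out [-4,6] | prev [-1,5] | push {2}
  [9] u=3 | in [-6,6] | out [-6,6] | prev [-4,6] | push {}
  [10] u=1 | in [-6,6] | out [-6,6] | prev [-5,6] | push {3}
  [11] u=4 | in [-6,6] | out [-6,6] | prev [-4,6] | push {0,1}
  [12] u=2 | in [-6,6] | out [-6,6] | ==
  [13] u=3 | in [-6,6] | out [-6,6] | ==
  [14] u=0 | in [-6,6] | out [-6,6] | prev [-4,6] | push {2,3}
  [15] u=1 | in [-6,6] | out [-6,6] | ==
  [16] u=2 | in [-6,6] | out [-6,6] | ==
  [17] u=3 | in [-6,6] | out [-6,6] | ==

Converged values:
  [0] [-6,6]
  [1] [-6,6]
  [2] [-6,6]
  [3] [-6,6]
  [4] [-6,6]

[-6,6]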